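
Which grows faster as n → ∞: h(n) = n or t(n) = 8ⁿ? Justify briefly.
Comparing growth rates:
Growth-rate hierarchy: log n ≺ any polynomial ≺ any exponential cⁿ (c>1) ≺ n! ≺ nⁿ.
exponential base 8 dominates polynomial degree 1 asymptotically.

t(n) grows faster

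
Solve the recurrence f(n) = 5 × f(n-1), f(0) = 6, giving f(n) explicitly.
Recurrence: f(n) = 5 × f(n-1), initial: f(0) = 6.
Each term is 5 times the previous, so this is geometric with ratio 5. After n steps: f(n) = f(0)·5ⁿ = 6·5ⁿ.

f(n) = 6·5ⁿ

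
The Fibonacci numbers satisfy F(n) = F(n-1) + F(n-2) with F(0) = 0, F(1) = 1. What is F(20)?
Computing the sequence terms:
0, 1, 1, 2, 3, 5, 8, 13, 21, 34, 55, 89, 144, 233, 377, 610, 987, 1597, 2584, 4181, 6765

6765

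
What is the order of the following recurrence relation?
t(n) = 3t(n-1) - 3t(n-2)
The order is the largest lag k for which t(n-k) appears. Here the deepest term is t(n-2), so the order is 2.

Order 2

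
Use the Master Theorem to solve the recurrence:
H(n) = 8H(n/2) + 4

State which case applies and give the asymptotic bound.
Master Theorem template: H(n) = a·H(n/b) + f(n).
Here: a=8, b=2, f(n)=4
Compute log_b(a) = log_2(8) = 3.
f(n) = 4 = O(n^(3-ε)) with ε = 3. Case 1: H(n) = Θ(n^log_b(a)) = Θ(n^3).

Case 1: H(n) = Θ(n^3)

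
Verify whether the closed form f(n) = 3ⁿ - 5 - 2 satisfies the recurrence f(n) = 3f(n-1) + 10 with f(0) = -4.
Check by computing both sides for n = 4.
From the recurrence with f(0) = -4:
  f(0) = -4, f(1) = -2, f(2) = 4, f(3) = 22, f(4) = 76
  so the recurrence gives f(4) = 76.
From the proposed closed form f(n) = 3ⁿ - 5 - 2:
  f(4) = 74.
The recurrence gives 76 but the closed form gives 74, so the closed form does not satisfy the recurrence.

No, the closed form is incorrect.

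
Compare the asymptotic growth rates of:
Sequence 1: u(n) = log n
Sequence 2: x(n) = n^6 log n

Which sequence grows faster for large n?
Comparing growth rates:
Growth-rate hierarchy: log n ≺ any polynomial ≺ any exponential cⁿ (c>1) ≺ n! ≺ nⁿ.
polynomial degree 6 (with log factor) dominates logarithmic asymptotically.

x(n) grows faster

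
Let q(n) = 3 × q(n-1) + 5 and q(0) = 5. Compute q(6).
Computing step by step:
q(0) = 5
q(1) = 3 × 5 + 5 = 20
q(2) = 3 × 20 + 5 = 65
q(3) = 3 × 65 + 5 = 200
q(4) = 3 × 200 + 5 = 605
q(5) = 3 × 605 + 5 = 1820
q(6) = 3 × 1820 + 5 = 5465

5465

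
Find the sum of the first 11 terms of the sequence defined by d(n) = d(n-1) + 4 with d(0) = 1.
Computing the sequence terms: 1, 5, 9, 13, 17, 21, 25, 29, 33, 37, 41
Adding these values together:

231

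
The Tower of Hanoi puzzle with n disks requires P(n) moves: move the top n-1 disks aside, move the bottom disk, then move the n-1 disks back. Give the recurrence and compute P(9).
Moving n disks = move the top n-1 disks aside (P(n-1) moves) + move the largest disk (1 move) + move the n-1 disks back on top (P(n-1) moves), so P(n) = 2P(n-1) + 1, with P(1) = 1 (a single disk takes one move).
First terms: 1, 3, 7, 15, 31, 63, … — each is one less than a power of 2. Indeed P(n) + 1 = 2(P(n-1) + 1) with P(1) + 1 = 2, so P(n) + 1 = 2ⁿ and P(n) = 2ⁿ - 1.
Hence P(9) = 2^9 - 1 = 512 - 1 = 511.

P(n) = 2P(n-1) + 1, P(1) = 1; P(9) = 511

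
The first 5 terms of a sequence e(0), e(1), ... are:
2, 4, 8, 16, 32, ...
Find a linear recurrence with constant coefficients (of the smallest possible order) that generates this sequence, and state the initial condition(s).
Look for the lowest-order linear relation among consecutive terms.
Observation: each term is 2× the previous.
Check at n=2: 2·4 = 8. ✓

e(n) = 2 × e(n-1), e(0) = 2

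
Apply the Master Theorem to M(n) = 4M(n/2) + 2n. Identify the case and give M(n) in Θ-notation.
Master Theorem template: M(n) = a·M(n/b) + f(n).
Here: a=4, b=2, f(n)=2n
Compute log_b(a) = log_2(4) = 2.
f(n) = 2n = O(n^(2-ε)) with ε = 1. Case 1: M(n) = Θ(n^log_b(a)) = Θ(n^2).

Case 1: M(n) = Θ(n^2)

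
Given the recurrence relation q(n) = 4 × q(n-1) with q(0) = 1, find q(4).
Computing step by step:
q(0) = 1
q(1) = 4 × 1 = 4
q(2) = 4 × 4 = 16
q(3) = 4 × 16 = 64
q(4) = 4 × 64 = 256

256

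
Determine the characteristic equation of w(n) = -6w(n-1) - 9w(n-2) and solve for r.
Substitute w(n) = rⁿ and divide through by rⁿ⁻²: r² + 6r + 9 = 0
Factor: (r + 3)² = 0, so r = -3 (double root).
General solution: w(n) = (A + Bn)·(-3)ⁿ

Characteristic: r² + 6r + 9 = 0, Roots: r = -3 (double root)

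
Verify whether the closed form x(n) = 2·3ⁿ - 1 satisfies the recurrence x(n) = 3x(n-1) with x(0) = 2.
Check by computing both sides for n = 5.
From the recurrence with x(0) = 2:
  x(0) = 2, x(1) = 6, x(2) = 18, x(3) = 54, x(4) = 162, x(5) = 486
  so the recurrence gives x(5) = 486.
From the proposed closed form x(n) = 2·3ⁿ - 1:
  x(5) = 485.
The recurrence gives 486 but the closed form gives 485, so the closed form does not satisfy the recurrence.

No, the closed form is incorrect.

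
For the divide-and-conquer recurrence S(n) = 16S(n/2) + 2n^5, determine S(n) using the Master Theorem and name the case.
Master Theorem template: S(n) = a·S(n/b) + f(n).
Here: a=16, b=2, f(n)=2n^5
Compute log_b(a) = log_2(16) = 4.
f(n) = 2n^5 = Ω(n^(4+ε)) with ε = 1, and the regularity condition holds (a·f(n/b) = (a/b^5)·f(n) with a/b^5 = 2^-1 < 1). Case 3: S(n) = Θ(f(n)) = Θ(n^5).

Case 3: S(n) = Θ(n^5)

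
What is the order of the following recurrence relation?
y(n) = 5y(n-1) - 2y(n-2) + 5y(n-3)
The order is the largest lag k for which y(n-k) appears. Here the deepest term is y(n-3), so the order is 3.

Order 3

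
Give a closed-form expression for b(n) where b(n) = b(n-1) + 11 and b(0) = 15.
Recurrence: b(n) = b(n-1) + 11, initial: b(0) = 15.
Each step adds 11, so b(n) = b(0) + 11n = 11n + 15.

b(n) = 11n + 15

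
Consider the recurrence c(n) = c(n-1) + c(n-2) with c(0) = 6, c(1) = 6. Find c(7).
Computing the sequence terms:
6, 6, 12, 18, 30, 48, 78, 126

126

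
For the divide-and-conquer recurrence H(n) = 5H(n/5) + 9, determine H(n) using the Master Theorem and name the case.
Master Theorem template: H(n) = a·H(n/b) + f(n).
Here: a=5, b=5, f(n)=9
Compute log_b(a) = log_5(5) = 1.
f(n) = 9 = O(n^(1-ε)) with ε = 1. Case 1: H(n) = Θ(n^log_b(a)) = Θ(n).

Case 1: H(n) = Θ(n)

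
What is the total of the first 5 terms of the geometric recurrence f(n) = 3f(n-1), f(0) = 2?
Computing the sequence terms: 2, 6, 18, 54, 162
Adding these values together:

242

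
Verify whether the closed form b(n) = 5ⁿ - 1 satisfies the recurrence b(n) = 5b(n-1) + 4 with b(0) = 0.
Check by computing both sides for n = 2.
From the recurrence with b(0) = 0:
  b(0) = 0, b(1) = 4, b(2) = 24
  so the recurrence gives b(2) = 24.
From the proposed closed form b(n) = 5ⁿ - 1:
  b(2) = 24.
Both sides give 24 at n = 2, and the initial condition(s) match, so the closed form is consistent.

Yes, the closed form is correct.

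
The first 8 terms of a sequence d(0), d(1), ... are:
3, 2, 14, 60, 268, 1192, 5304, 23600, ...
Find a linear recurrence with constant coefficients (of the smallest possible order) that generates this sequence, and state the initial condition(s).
Look for the lowest-order linear relation among consecutive terms.
Observation: d(n) - 4·d(n-1) - (2)·d(n-2) = 0 holds for the shown terms, and no order-1 relation d(n) = α·d(n-1) + β fits.
Check at n=3: 4·14 + (2)·2 = 60. ✓

d(n) = 4d(n-1) + 2d(n-2), d(0) = 3, d(1) = 2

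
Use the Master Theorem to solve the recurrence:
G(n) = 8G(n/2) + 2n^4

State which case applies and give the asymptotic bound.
Master Theorem template: G(n) = a·G(n/b) + f(n).
Here: a=8, b=2, f(n)=2n^4
Compute log_b(a) = log_2(8) = 3.
f(n) = 2n^4 = Ω(n^(3+ε)) with ε = 1, and the regularity condition holds (a·f(n/b) = (a/b^4)·f(n) with a/b^4 = 2^-1 < 1). Case 3: G(n) = Θ(f(n)) = Θ(n^4).

Case 3: G(n) = Θ(n^4)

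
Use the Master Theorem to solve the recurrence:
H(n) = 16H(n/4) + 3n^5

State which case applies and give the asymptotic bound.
Master Theorem template: H(n) = a·H(n/b) + f(n).
Here: a=16, b=4, f(n)=3n^5
Compute log_b(a) = log_4(16) = 2.
f(n) = 3n^5 = Ω(n^(2+ε)) with ε = 3, and the regularity condition holds (a·f(n/b) = (a/b^5)·f(n) with a/b^5 = 4^-3 < 1). Case 3: H(n) = Θ(f(n)) = Θ(n^5).

Case 3: H(n) = Θ(n^5)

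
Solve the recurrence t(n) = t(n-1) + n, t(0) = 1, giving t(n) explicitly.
Recurrence: t(n) = t(n-1) + n, initial: t(0) = 1.
Telescoping: t(n) = t(0) + Σᵢ₌₁ⁿ i = 1 + n(n+1)/2.

t(n) = n(n+1)/2 + 1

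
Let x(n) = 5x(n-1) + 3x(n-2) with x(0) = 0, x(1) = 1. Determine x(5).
Computing the sequence terms:
0, 1, 5, 28, 155, 859

859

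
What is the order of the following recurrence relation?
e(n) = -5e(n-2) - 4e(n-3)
The order is the largest lag k for which e(n-k) appears. Here the deepest term is e(n-3), so the order is 3.

Order 3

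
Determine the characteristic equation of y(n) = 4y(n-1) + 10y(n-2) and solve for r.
Substitute y(n) = rⁿ and divide through by rⁿ⁻²: r² - 4r - 10 = 0
Discriminant: 4² + 4·10 = 56, not a perfect square, so by the quadratic formula r = (4 ± √56)/2.
General solution: y(n) = A·r₁ⁿ + B·r₂ⁿ where r₁,r₂ = (4 ± √56)/2

Characteristic: r² - 4r - 10 = 0, Roots: r = (4 ± √56)/2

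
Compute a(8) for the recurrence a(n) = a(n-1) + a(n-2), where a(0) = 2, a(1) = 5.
Computing the sequence terms:
2, 5, 7, 12, 19, 31, 50, 81, 131

131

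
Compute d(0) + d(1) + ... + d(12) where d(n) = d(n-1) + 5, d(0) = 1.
Computing the sequence terms: 1, 6, 11, 16, 21, 26, 31, 36, 41, 46, 51, 56, 61
Adding these values together:

403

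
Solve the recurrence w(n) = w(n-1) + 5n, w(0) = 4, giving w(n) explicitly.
Recurrence: w(n) = w(n-1) + 5n, initial: w(0) = 4.
Telescoping: w(n) = w(0) + 5·Σᵢ₌₁ⁿ i = 4 + 5·n(n+1)/2.

w(n) = 5·n(n+1)/2 + 4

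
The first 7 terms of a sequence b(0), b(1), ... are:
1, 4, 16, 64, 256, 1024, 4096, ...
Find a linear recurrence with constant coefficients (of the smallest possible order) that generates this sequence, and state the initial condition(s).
Look for the lowest-order linear relation among consecutive terms.
Observation: each term is 4× the previous.
Check at n=2: 4·4 = 16. ✓

b(n) = 4 × b(n-1), b(0) = 1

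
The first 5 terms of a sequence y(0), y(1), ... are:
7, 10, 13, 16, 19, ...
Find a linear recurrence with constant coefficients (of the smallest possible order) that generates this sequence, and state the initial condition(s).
Look for the lowest-order linear relation among consecutive terms.
Observation: consecutive differences are constant (= 3).
Check at n=2: 1·10 + 3 = 13. ✓

y(n) = y(n-1) + 3, y(0) = 7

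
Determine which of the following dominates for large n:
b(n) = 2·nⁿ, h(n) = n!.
Comparing growth rates:
Growth-rate hierarchy: log n ≺ any polynomial ≺ any exponential cⁿ (c>1) ≺ n! ≺ nⁿ.
super-exponential nⁿ dominates factorial asymptotically.

b(n) grows faster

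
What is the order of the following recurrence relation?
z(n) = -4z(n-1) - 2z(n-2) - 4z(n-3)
The order is the largest lag k for which z(n-k) appears. Here the deepest term is z(n-3), so the order is 3.

Order 3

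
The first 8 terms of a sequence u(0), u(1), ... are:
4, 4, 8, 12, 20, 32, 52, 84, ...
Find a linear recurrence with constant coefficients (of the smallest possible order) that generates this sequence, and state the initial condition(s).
Look for the lowest-order linear relation among consecutive terms.
Observation: u(n) - 1·u(n-1) - (1)·u(n-2) = 0 holds for the shown terms, and no order-1 relation u(n) = α·u(n-1) + β fits.
Check at n=3: 1·8 + (1)·4 = 12. ✓

u(n) = u(n-1) + u(n-2), u(0) = 4, u(1) = 4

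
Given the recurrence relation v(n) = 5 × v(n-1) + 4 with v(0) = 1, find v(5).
Computing step by step:
v(0) = 1
v(1) = 5 × 1 + 4 = 9
v(2) = 5 × 9 + 4 = 49
v(3) = 5 × 49 + 4 = 249
v(4) = 5 × 249 + 4 = 1249
v(5) = 5 × 1249 + 4 = 6249

6249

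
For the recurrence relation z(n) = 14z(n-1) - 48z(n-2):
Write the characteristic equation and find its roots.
Substitute z(n) = rⁿ and divide through by rⁿ⁻²: r² - 14r + 48 = 0
Factor: (r - 8)(r - 6) = 0, so r = 8, 6.
General solution: z(n) = A·8ⁿ + B·6ⁿ

Characteristic: r² - 14r + 48 = 0, Roots: r = 8, 6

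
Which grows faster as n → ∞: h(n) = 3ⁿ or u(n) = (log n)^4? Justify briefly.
Comparing growth rates:
Growth-rate hierarchy: log n ≺ any polynomial ≺ any exponential cⁿ (c>1) ≺ n! ≺ nⁿ.
exponential base 3 dominates polylogarithmic (log n)^4 asymptotically.

h(n) grows faster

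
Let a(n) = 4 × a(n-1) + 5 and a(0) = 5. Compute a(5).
Computing step by step:
a(0) = 5
a(1) = 4 × 5 + 5 = 25
a(2) = 4 × 25 + 5 = 105
a(3) = 4 × 105 + 5 = 425
a(4) = 4 × 425 + 5 = 1705
a(5) = 4 × 1705 + 5 = 6825

6825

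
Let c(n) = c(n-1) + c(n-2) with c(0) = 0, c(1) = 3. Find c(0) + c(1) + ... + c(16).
Computing the sequence terms: 0, 3, 3, 6, 9, 15, 24, 39, 63, 102, 165, 267, 432, 699, 1131, 1830, 2961
Adding these values together:

7749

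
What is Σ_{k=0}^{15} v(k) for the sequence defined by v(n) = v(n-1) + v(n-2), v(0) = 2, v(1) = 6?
Computing the sequence terms: 2, 6, 8, 14, 22, 36, 58, 94, 152, 246, 398, 644, 1042, 1686, 2728, 4414
Adding these values together:

11550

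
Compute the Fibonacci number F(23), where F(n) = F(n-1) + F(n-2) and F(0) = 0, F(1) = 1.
Computing the sequence terms:
0, 1, 1, 2, 3, 5, 8, 13, 21, 34, 55, 89, 144, 233, 377, 610, 987, 1597, 2584, 4181, 6765, 10946, 17711, 28657

28657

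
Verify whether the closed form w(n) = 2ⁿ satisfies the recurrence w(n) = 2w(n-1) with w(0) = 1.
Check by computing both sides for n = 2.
From the recurrence with w(0) = 1:
  w(0) = 1, w(1) = 2, w(2) = 4
  so the recurrence gives w(2) = 4.
From the proposed closed form w(n) = 2ⁿ:
  w(2) = 4.
Both sides give 4 at n = 2, and the initial condition(s) match, so the closed form is consistent.

Yes, the closed form is correct.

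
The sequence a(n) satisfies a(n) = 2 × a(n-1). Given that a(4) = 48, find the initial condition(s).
In general a(n) = 2ⁿ · a(0). At n = 4: a(0) = a(4) / 2^4 = 48 / 16 = 3.

a(0) = 3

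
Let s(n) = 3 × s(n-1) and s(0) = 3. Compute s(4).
Computing step by step:
s(0) = 3
s(1) = 3 × 3 = 9
s(2) = 3 × 9 = 27
s(3) = 3 × 27 = 81
s(4) = 3 × 81 = 243

243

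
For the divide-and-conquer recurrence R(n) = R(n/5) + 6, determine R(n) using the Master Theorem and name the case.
Master Theorem template: R(n) = a·R(n/b) + f(n).
Here: a=1, b=5, f(n)=6
Compute log_b(a) = log_5(1) = 0.
f(n) = 6 = Θ(1). Case 2: R(n) = Θ(log n).

Case 2: R(n) = Θ(log n)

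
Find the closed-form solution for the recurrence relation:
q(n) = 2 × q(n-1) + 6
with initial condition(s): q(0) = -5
Recurrence: q(n) = 2 × q(n-1) + 6, initial: q(0) = -5.
Try q(n) = A·2ⁿ + C. Substituting: A·2ⁿ + C = 2(A·2ⁿ⁻¹ + C) + 6 = A·2ⁿ + 2C + 6, so C = 2C + 6, giving C = -6. Then q(0) = A - 6 = -5 gives A = 1.

q(n) = 2ⁿ - 6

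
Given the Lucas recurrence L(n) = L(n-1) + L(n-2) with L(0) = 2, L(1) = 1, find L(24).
Computing the sequence terms:
2, 1, 3, 4, 7, 11, 18, 29, 47, 76, 123, 199, 322, 521, 843, 1364, 2207, 3571, 5778, 9349, 15127, 24476, 39603, 64079, 103682

103682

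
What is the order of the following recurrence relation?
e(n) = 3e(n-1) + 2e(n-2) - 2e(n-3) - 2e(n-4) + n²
The order is the largest lag k for which e(n-k) appears. Here the deepest term is e(n-4) (the n² term is non-homogeneous and does not affect the order), so the order is 4.

Order 4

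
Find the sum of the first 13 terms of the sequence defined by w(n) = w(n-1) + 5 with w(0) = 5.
Computing the sequence terms: 5, 10, 15, 20, 25, 30, 35, 40, 45, 50, 55, 60, 65
Adding these values together:

455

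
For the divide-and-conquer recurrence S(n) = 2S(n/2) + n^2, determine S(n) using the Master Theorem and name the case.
Master Theorem template: S(n) = a·S(n/b) + f(n).
Here: a=2, b=2, f(n)=n^2
Compute log_b(a) = log_2(2) = 1.
f(n) = n^2 = Ω(n^(1+ε)) with ε = 1, and the regularity condition holds (a·f(n/b) = (a/b^2)·f(n) with a/b^2 = 2^-1 < 1). Case 3: S(n) = Θ(f(n)) = Θ(n^2).

Case 3: S(n) = Θ(n^2)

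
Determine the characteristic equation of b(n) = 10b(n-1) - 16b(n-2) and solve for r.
Substitute b(n) = rⁿ and divide through by rⁿ⁻²: r² - 10r + 16 = 0
Factor: (r - 8)(r - 2) = 0, so r = 8, 2.
General solution: b(n) = A·8ⁿ + B·2ⁿ

Characteristic: r² - 10r + 16 = 0, Roots: r = 8, 2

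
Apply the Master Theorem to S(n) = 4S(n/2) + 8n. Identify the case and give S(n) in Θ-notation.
Master Theorem template: S(n) = a·S(n/b) + f(n).
Here: a=4, b=2, f(n)=8n
Compute log_b(a) = log_2(4) = 2.
f(n) = 8n = O(n^(2-ε)) with ε = 1. Case 1: S(n) = Θ(n^log_b(a)) = Θ(n^2).

Case 1: S(n) = Θ(n^2)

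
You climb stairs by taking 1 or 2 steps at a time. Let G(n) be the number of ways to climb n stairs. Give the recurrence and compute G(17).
Condition on the size of the last step (1 to 2): before it there were n-1, …, n-2 stairs climbed, and these cases are disjoint, so G(n) = G(n-1) + G(n-2) (Fibonacci-type sequence).
Initial conditions by direct count (compositions of i into parts ≤ 2): G(1) = 1; G(2) = 2.
Iterating the recurrence: G(3) = 3, G(4) = 5, G(5) = 8, G(6) = 13, G(7) = 21, G(8) = 34, G(9) = 55, G(10) = 89, G(11) = 144, G(12) = 233, G(13) = 377, G(14) = 610, G(15) = 987, G(16) = 1597, G(17) = 2584.

G(n) = G(n-1) + G(n-2), G(1) = 1, G(2) = 2; G(17) = 2584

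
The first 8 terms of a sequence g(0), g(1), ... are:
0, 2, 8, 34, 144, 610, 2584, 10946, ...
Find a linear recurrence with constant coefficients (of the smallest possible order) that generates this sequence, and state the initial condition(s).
Look for the lowest-order linear relation among consecutive terms.
Observation: g(n) - 4·g(n-1) - (1)·g(n-2) = 0 holds for the shown terms, and no order-1 relation g(n) = α·g(n-1) + β fits.
Check at n=3: 4·8 + (1)·2 = 34. ✓

g(n) = 4g(n-1) + g(n-2), g(0) = 0, g(1) = 2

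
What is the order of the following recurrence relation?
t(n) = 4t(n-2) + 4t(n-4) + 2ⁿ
The order is the largest lag k for which t(n-k) appears. Here the deepest term is t(n-4) (the 2ⁿ term is non-homogeneous and does not affect the order), so the order is 4.

Order 4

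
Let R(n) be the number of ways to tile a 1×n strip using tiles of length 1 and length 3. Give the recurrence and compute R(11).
Condition on the last tile: it has length 1 (leaving a 1×(n-1) strip) or length 3 (leaving a 1×(n-3) strip), so R(n) = R(n-1) + R(n-3) (order-3 linear recurrence).
For 0 ≤ i < 3 only unit tiles fit, so R(i) = 1.
Iterating the recurrence: R(3) = 2, R(4) = 3, R(5) = 4, R(6) = 6, R(7) = 9, R(8) = 13, R(9) = 19, R(10) = 28, R(11) = 41.

R(n) = R(n-1) + R(n-3), with R(i) = 1 for 0 ≤ i < 3; R(11) = 41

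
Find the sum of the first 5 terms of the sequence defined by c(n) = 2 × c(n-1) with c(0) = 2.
Computing the sequence terms: 2, 4, 8, 16, 32
Adding these values together:

62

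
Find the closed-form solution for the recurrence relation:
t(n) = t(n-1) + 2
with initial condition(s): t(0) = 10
Recurrence: t(n) = t(n-1) + 2, initial: t(0) = 10.
Each step adds 2, so t(n) = t(0) + 2n = 2n + 10.

t(n) = 2n + 10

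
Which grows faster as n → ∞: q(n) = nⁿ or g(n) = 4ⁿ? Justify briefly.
Comparing growth rates:
Growth-rate hierarchy: log n ≺ any polynomial ≺ any exponential cⁿ (c>1) ≺ n! ≺ nⁿ.
super-exponential nⁿ dominates exponential base 4 asymptotically.

q(n) grows faster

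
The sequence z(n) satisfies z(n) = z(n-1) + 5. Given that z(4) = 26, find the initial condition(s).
z(4) = z(0) + 4·5, so z(0) = 26 - 20 = 6.

z(0) = 6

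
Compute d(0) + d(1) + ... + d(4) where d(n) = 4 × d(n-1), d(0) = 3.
Computing the sequence terms: 3, 12, 48, 192, 768
Adding these values together:

1023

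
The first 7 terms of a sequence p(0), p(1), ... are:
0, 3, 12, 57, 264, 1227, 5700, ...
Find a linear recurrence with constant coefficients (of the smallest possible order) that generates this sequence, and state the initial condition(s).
Look for the lowest-order linear relation among consecutive terms.
Observation: p(n) - 4·p(n-1) - (3)·p(n-2) = 0 holds for the shown terms, and no order-1 relation p(n) = α·p(n-1) + β fits.
Check at n=3: 4·12 + (3)·3 = 57. ✓

p(n) = 4p(n-1) + 3p(n-2), p(0) = 0, p(1) = 3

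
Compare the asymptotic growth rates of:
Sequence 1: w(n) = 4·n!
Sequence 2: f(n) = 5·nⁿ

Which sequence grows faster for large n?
Comparing growth rates:
Growth-rate hierarchy: log n ≺ any polynomial ≺ any exponential cⁿ (c>1) ≺ n! ≺ nⁿ.
super-exponential nⁿ dominates factorial asymptotically.

f(n) grows faster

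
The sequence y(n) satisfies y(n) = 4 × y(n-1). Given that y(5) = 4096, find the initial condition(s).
In general y(n) = 4ⁿ · y(0). At n = 5: y(0) = y(5) / 4^5 = 4096 / 1024 = 4.

y(0) = 4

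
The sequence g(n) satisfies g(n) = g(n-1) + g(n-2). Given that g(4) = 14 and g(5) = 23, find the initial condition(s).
Work backwards using g(k) = g(k+2) - g(k+1):
g(3) = g(5) - g(4) = 23 - 14 = 9
g(2) = g(4) - g(3) = 14 - 9 = 5
g(1) = g(3) - g(2) = 9 - 5 = 4
g(0) = g(2) - g(1) = 5 - 4 = 1

g(0) = 1, g(1) = 4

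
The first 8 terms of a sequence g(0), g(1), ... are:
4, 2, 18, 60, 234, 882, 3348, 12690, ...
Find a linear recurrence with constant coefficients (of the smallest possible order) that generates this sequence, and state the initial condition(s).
Look for the lowest-order linear relation among consecutive terms.
Observation: g(n) - 3·g(n-1) - (3)·g(n-2) = 0 holds for the shown terms, and no order-1 relation g(n) = α·g(n-1) + β fits.
Check at n=3: 3·18 + (3)·2 = 60. ✓

g(n) = 3g(n-1) + 3g(n-2), g(0) = 4, g(1) = 2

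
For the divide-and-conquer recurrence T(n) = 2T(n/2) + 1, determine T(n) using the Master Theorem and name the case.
Master Theorem template: T(n) = a·T(n/b) + f(n).
Here: a=2, b=2, f(n)=1
Compute log_b(a) = log_2(2) = 1.
f(n) = 1 = O(n^(1-ε)) with ε = 1. Case 1: T(n) = Θ(n^log_b(a)) = Θ(n).

Case 1: T(n) = Θ(n)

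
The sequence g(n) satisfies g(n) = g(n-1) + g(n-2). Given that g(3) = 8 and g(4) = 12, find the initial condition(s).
Work backwards using g(k) = g(k+2) - g(k+1):
g(2) = g(4) - g(3) = 12 - 8 = 4
g(1) = g(3) - g(2) = 8 - 4 = 4
g(0) = g(2) - g(1) = 4 - 4 = 0

g(0) = 0, g(1) = 4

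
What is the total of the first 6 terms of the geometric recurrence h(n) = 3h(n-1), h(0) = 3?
Computing the sequence terms: 3, 9, 27, 81, 243, 729
Adding these values together:

1092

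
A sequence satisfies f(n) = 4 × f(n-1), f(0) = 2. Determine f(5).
Computing step by step:
f(0) = 2
f(1) = 4 × 2 = 8
f(2) = 4 × 8 = 32
f(3) = 4 × 32 = 128
f(4) = 4 × 128 = 512
f(5) = 4 × 512 = 2048

2048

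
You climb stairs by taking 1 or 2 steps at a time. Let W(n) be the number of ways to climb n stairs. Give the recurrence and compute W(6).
Condition on the size of the last step (1 to 2): before it there were n-1, …, n-2 stairs climbed, and these cases are disjoint, so W(n) = W(n-1) + W(n-2) (Fibonacci-type sequence).
Initial conditions by direct count (compositions of i into parts ≤ 2): W(1) = 1; W(2) = 2.
Iterating the recurrence: W(3) = 3, W(4) = 5, W(5) = 8, W(6) = 13.

W(n) = W(n-1) + W(n-2), W(1) = 1, W(2) = 2; W(6) = 13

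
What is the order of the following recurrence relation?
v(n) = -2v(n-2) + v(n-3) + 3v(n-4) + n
The order is the largest lag k for which v(n-k) appears. Here the deepest term is v(n-4) (the n term is non-homogeneous and does not affect the order), so the order is 4.

Order 4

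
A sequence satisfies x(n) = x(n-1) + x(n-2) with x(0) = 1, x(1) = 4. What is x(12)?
Computing the sequence terms:
1, 4, 5, 9, 14, 23, 37, 60, 97, 157, 254, 411, 665

665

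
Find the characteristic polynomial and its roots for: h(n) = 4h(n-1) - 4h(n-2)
Substitute h(n) = rⁿ and divide through by rⁿ⁻²: r² - 4r + 4 = 0
Factor: (r - 2)² = 0, so r = 2 (double root).
General solution: h(n) = (A + Bn)·2ⁿ

Characteristic: r² - 4r + 4 = 0, Roots: r = 2 (double root)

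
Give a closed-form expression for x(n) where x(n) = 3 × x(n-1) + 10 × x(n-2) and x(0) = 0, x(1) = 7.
Recurrence: x(n) = 3 × x(n-1) + 10 × x(n-2), initial: x(0) = 0, x(1) = 7.
Characteristic equation: r² - 3r - 10 = 0, which factors as (r - 5)(r + 2) = 0, so r = 5, -2. General solution x(n) = A·5ⁿ + B·(-2)ⁿ. From x(0) = 0: A + B = 0. From x(1) = 7: 5A - 2B = 7. Solving gives A = 1, B = -1.

x(n) = 5ⁿ - (-2)ⁿ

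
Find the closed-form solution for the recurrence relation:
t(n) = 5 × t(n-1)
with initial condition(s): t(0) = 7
Recurrence: t(n) = 5 × t(n-1), initial: t(0) = 7.
Each term is 5 times the previous, so this is geometric with ratio 5. After n steps: t(n) = t(0)·5ⁿ = 7·5ⁿ.

t(n) = 7·5ⁿ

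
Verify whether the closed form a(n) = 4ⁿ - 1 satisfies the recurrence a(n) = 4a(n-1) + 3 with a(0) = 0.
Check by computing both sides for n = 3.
From the recurrence with a(0) = 0:
  a(0) = 0, a(1) = 3, a(2) = 15, a(3) = 63
  so the recurrence gives a(3) = 63.
From the proposed closed form a(n) = 4ⁿ - 1:
  a(3) = 63.
Both sides give 63 at n = 3, and the initial condition(s) match, so the closed form is consistent.

Yes, the closed form is correct.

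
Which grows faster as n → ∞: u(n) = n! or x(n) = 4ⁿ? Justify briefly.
Comparing growth rates:
Growth-rate hierarchy: log n ≺ any polynomial ≺ any exponential cⁿ (c>1) ≺ n! ≺ nⁿ.
factorial dominates exponential base 4 asymptotically.

u(n) grows faster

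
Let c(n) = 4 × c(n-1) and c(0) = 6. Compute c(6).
Computing step by step:
c(0) = 6
c(1) = 4 × 6 = 24
c(2) = 4 × 24 = 96
c(3) = 4 × 96 = 384
c(4) = 4 × 384 = 1536
c(5) = 4 × 1536 = 6144
c(6) = 4 × 6144 = 24576

24576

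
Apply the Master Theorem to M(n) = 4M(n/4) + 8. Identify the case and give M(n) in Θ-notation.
Master Theorem template: M(n) = a·M(n/b) + f(n).
Here: a=4, b=4, f(n)=8
Compute log_b(a) = log_4(4) = 1.
f(n) = 8 = O(n^(1-ε)) with ε = 1. Case 1: M(n) = Θ(n^log_b(a)) = Θ(n).

Case 1: M(n) = Θ(n)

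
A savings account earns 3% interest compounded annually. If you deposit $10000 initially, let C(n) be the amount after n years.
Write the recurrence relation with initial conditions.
Each year the balance grows by 3%, i.e. is multiplied by 1 + 3/100 = 1.03, so C(n) = 1.03 × C(n-1). The initial deposit gives C(0) = 10000.
Unrolling gives the closed form C(n) = 10000 × (1.03)ⁿ.

C(n) = 1.03 × C(n-1), C(0) = 10000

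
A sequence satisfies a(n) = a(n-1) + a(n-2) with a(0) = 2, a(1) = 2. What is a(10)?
Computing the sequence terms:
2, 2, 4, 6, 10, 16, 26, 42, 68, 110, 178

178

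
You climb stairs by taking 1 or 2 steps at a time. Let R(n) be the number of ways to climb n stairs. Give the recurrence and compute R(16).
Condition on the size of the last step (1 to 2): before it there were n-1, …, n-2 stairs climbed, and these cases are disjoint, so R(n) = R(n-1) + R(n-2) (Fibonacci-type sequence).
Initial conditions by direct count (compositions of i into parts ≤ 2): R(1) = 1; R(2) = 2.
Iterating the recurrence: R(3) = 3, R(4) = 5, R(5) = 8, R(6) = 13, R(7) = 21, R(8) = 34, R(9) = 55, R(10) = 89, R(11) = 144, R(12) = 233, R(13) = 377, R(14) = 610, R(15) = 987, R(16) = 1597.

R(n) = R(n-1) + R(n-2), R(1) = 1, R(2) = 2; R(16) = 1597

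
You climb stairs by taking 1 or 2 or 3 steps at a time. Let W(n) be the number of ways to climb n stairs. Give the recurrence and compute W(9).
Condition on the size of the last step (1 to 3): before it there were n-1, …, n-3 stairs climbed, and these cases are disjoint, so W(n) = W(n-1) + W(n-2) + W(n-3) (order-3 linear recurrence).
Initial conditions by direct count (compositions of i into parts ≤ 3): W(1) = 1; W(2) = 2; W(3) = 4.
Iterating the recurrence: W(4) = 7, W(5) = 13, W(6) = 24, W(7) = 44, W(8) = 81, W(9) = 149.

W(n) = W(n-1) + W(n-2) + W(n-3), W(1) = 1, W(2) = 2, W(3) = 4; W(9) = 149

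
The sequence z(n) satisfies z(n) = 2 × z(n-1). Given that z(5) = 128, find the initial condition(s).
In general z(n) = 2ⁿ · z(0). At n = 5: z(0) = z(5) / 2^5 = 128 / 32 = 4.

z(0) = 4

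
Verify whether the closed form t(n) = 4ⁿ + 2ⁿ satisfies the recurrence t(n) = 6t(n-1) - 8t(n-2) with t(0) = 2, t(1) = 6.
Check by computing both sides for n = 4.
From the recurrence with t(0) = 2, t(1) = 6:
  t(0) = 2, t(1) = 6, t(2) = 20, t(3) = 72, t(4) = 272
  so the recurrence gives t(4) = 272.
From the proposed closed form t(n) = 4ⁿ + 2ⁿ:
  t(4) = 272.
Both sides give 272 at n = 4, and the initial condition(s) match, so the closed form is consistent.

Yes, the closed form is correct.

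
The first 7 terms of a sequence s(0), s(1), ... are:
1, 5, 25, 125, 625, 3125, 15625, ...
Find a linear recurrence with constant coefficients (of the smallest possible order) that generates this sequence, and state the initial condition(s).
Look for the lowest-order linear relation among consecutive terms.
Observation: each term is 5× the previous.
Check at n=2: 5·5 = 25. ✓

s(n) = 5 × s(n-1), s(0) = 1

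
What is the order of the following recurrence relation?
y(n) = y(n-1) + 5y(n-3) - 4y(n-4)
The order is the largest lag k for which y(n-k) appears. Here the deepest term is y(n-4), so the order is 4.

Order 4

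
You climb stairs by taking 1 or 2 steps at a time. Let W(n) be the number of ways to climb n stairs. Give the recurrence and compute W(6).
Condition on the size of the last step (1 to 2): before it there were n-1, …, n-2 stairs climbed, and these cases are disjoint, so W(n) = W(n-1) + W(n-2) (Fibonacci-type sequence).
Initial conditions by direct count (compositions of i into parts ≤ 2): W(1) = 1; W(2) = 2.
Iterating the recurrence: W(3) = 3, W(4) = 5, W(5) = 8, W(6) = 13.

W(n) = W(n-1) + W(n-2), W(1) = 1, W(2) = 2; W(6) = 13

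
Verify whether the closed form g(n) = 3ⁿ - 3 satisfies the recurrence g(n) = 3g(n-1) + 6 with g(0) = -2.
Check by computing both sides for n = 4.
From the recurrence with g(0) = -2:
  g(0) = -2, g(1) = 0, g(2) = 6, g(3) = 24, g(4) = 78
  so the recurrence gives g(4) = 78.
From the proposed closed form g(n) = 3ⁿ - 3:
  g(4) = 78.
Both sides give 78 at n = 4, and the initial condition(s) match, so the closed form is consistent.

Yes, the closed form is correct.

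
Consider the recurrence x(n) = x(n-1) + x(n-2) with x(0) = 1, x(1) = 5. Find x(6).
Computing the sequence terms:
1, 5, 6, 11, 17, 28, 45

45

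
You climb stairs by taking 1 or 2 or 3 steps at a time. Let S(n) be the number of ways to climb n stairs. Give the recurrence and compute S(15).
Condition on the size of the last step (1 to 3): before it there were n-1, …, n-3 stairs climbed, and these cases are disjoint, so S(n) = S(n-1) + S(n-2) + S(n-3) (order-3 linear recurrence).
Initial conditions by direct count (compositions of i into parts ≤ 3): S(1) = 1; S(2) = 2; S(3) = 4.
Iterating the recurrence: S(4) = 7, S(5) = 13, S(6) = 24, S(7) = 44, S(8) = 81, S(9) = 149, S(10) = 274, S(11) = 504, S(12) = 927, S(13) = 1705, S(14) = 3136, S(15) = 5768.

S(n) = S(n-1) + S(n-2) + S(n-3), S(1) = 1, S(2) = 2, S(3) = 4; S(15) = 5768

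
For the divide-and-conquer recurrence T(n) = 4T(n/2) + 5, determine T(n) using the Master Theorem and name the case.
Master Theorem template: T(n) = a·T(n/b) + f(n).
Here: a=4, b=2, f(n)=5
Compute log_b(a) = log_2(4) = 2.
f(n) = 5 = O(n^(2-ε)) with ε = 2. Case 1: T(n) = Θ(n^log_b(a)) = Θ(n^2).

Case 1: T(n) = Θ(n^2)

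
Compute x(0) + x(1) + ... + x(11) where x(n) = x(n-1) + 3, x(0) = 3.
Computing the sequence terms: 3, 6, 9, 12, 15, 18, 21, 24, 27, 30, 33, 36
Adding these values together:

234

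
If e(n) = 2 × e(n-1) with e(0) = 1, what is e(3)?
Computing step by step:
e(0) = 1
e(1) = 2 × 1 = 2
e(2) = 2 × 2 = 4
e(3) = 2 × 4 = 8

8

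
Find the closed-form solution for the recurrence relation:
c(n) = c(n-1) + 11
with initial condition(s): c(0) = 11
Recurrence: c(n) = c(n-1) + 11, initial: c(0) = 11.
Each step adds 11, so c(n) = c(0) + 11n = 11n + 11.

c(n) = 11n + 11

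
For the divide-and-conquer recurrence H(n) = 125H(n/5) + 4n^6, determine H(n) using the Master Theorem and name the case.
Master Theorem template: H(n) = a·H(n/b) + f(n).
Here: a=125, b=5, f(n)=4n^6
Compute log_b(a) = log_5(125) = 3.
f(n) = 4n^6 = Ω(n^(3+ε)) with ε = 3, and the regularity condition holds (a·f(n/b) = (a/b^6)·f(n) with a/b^6 = 5^-3 < 1). Case 3: H(n) = Θ(f(n)) = Θ(n^6).

Case 3: H(n) = Θ(n^6)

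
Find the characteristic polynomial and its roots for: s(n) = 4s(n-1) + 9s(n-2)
Substitute s(n) = rⁿ and divide through by rⁿ⁻²: r² - 4r - 9 = 0
Discriminant: 4² + 4·9 = 52, not a perfect square, so by the quadratic formula r = (4 ± √52)/2.
General solution: s(n) = A·r₁ⁿ + B·r₂ⁿ where r₁,r₂ = (4 ± √52)/2

Characteristic: r² - 4r - 9 = 0, Roots: r = (4 ± √52)/2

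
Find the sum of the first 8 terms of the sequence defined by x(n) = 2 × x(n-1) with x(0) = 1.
Computing the sequence terms: 1, 2, 4, 8, 16, 32, 64, 128
Adding these values together:

255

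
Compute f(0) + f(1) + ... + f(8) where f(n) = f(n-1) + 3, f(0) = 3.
Computing the sequence terms: 3, 6, 9, 12, 15, 18, 21, 24, 27
Adding these values together:

135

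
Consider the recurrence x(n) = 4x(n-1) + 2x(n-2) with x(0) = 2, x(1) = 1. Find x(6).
Computing the sequence terms:
2, 1, 8, 34, 152, 676, 3008

3008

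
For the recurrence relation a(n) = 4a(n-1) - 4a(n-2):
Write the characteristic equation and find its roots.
Substitute a(n) = rⁿ and divide through by rⁿ⁻²: r² - 4r + 4 = 0
Factor: (r - 2)² = 0, so r = 2 (double root).
General solution: a(n) = (A + Bn)·2ⁿ

Characteristic: r² - 4r + 4 = 0, Roots: r = 2 (double root)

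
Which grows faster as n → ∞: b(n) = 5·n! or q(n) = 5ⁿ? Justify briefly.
Comparing growth rates:
Growth-rate hierarchy: log n ≺ any polynomial ≺ any exponential cⁿ (c>1) ≺ n! ≺ nⁿ.
factorial dominates exponential base 5 asymptotically.

b(n) grows faster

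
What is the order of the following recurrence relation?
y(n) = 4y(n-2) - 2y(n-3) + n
The order is the largest lag k for which y(n-k) appears. Here the deepest term is y(n-3) (the n term is non-homogeneous and does not affect the order), so the order is 3.

Order 3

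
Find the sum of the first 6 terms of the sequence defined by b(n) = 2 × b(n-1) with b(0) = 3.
Computing the sequence terms: 3, 6, 12, 24, 48, 96
Adding these values together:

189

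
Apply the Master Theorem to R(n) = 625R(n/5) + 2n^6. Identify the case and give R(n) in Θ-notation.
Master Theorem template: R(n) = a·R(n/b) + f(n).
Here: a=625, b=5, f(n)=2n^6
Compute log_b(a) = log_5(625) = 4.
f(n) = 2n^6 = Ω(n^(4+ε)) with ε = 2, and the regularity condition holds (a·f(n/b) = (a/b^6)·f(n) with a/b^6 = 5^-2 < 1). Case 3: R(n) = Θ(f(n)) = Θ(n^6).

Case 3: R(n) = Θ(n^6)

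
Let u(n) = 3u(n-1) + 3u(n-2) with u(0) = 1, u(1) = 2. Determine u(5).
Computing the sequence terms:
1, 2, 9, 33, 126, 477

477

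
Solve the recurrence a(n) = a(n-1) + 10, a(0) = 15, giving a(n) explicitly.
Recurrence: a(n) = a(n-1) + 10, initial: a(0) = 15.
Each step adds 10, so a(n) = a(0) + 10n = 10n + 15.

a(n) = 10n + 15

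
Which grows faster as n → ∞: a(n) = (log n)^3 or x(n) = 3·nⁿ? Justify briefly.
Comparing growth rates:
Growth-rate hierarchy: log n ≺ any polynomial ≺ any exponential cⁿ (c>1) ≺ n! ≺ nⁿ.
super-exponential nⁿ dominates polylogarithmic (log n)^3 asymptotically.

x(n) grows faster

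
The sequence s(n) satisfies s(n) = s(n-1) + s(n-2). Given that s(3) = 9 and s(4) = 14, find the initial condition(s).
Work backwards using s(k) = s(k+2) - s(k+1):
s(2) = s(4) - s(3) = 14 - 9 = 5
s(1) = s(3) - s(2) = 9 - 5 = 4
s(0) = s(2) - s(1) = 5 - 4 = 1

s(0) = 1, s(1) = 4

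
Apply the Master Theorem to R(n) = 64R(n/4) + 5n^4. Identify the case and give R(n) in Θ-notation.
Master Theorem template: R(n) = a·R(n/b) + f(n).
Here: a=64, b=4, f(n)=5n^4
Compute log_b(a) = log_4(64) = 3.
f(n) = 5n^4 = Ω(n^(3+ε)) with ε = 1, and the regularity condition holds (a·f(n/b) = (a/b^4)·f(n) with a/b^4 = 4^-1 < 1). Case 3: R(n) = Θ(f(n)) = Θ(n^4).

Case 3: R(n) = Θ(n^4)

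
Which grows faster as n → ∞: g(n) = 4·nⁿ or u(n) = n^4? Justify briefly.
Comparing growth rates:
Growth-rate hierarchy: log n ≺ any polynomial ≺ any exponential cⁿ (c>1) ≺ n! ≺ nⁿ.
super-exponential nⁿ dominates polynomial degree 4 asymptotically.

g(n) grows faster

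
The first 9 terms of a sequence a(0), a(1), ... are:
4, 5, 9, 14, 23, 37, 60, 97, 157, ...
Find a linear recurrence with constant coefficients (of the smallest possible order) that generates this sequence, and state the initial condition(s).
Look for the lowest-order linear relation among consecutive terms.
Observation: a(n) - 1·a(n-1) - (1)·a(n-2) = 0 holds for the shown terms, and no order-1 relation a(n) = α·a(n-1) + β fits.
Check at n=3: 1·9 + (1)·5 = 14. ✓

a(n) = a(n-1) + a(n-2), a(0) = 4, a(1) = 5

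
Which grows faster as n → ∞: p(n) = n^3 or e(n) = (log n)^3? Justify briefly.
Comparing growth rates:
Growth-rate hierarchy: log n ≺ any polynomial ≺ any exponential cⁿ (c>1) ≺ n! ≺ nⁿ.
polynomial degree 3 dominates polylogarithmic (log n)^3 asymptotically.

p(n) grows faster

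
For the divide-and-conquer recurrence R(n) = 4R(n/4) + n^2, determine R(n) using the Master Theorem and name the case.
Master Theorem template: R(n) = a·R(n/b) + f(n).
Here: a=4, b=4, f(n)=n^2
Compute log_b(a) = log_4(4) = 1.
f(n) = n^2 = Ω(n^(1+ε)) with ε = 1, and the regularity condition holds (a·f(n/b) = (a/b^2)·f(n) with a/b^2 = 4^-1 < 1). Case 3: R(n) = Θ(f(n)) = Θ(n^2).

Case 3: R(n) = Θ(n^2)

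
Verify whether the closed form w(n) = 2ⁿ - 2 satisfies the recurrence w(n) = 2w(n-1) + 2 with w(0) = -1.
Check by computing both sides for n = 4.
From the recurrence with w(0) = -1:
  w(0) = -1, w(1) = 0, w(2) = 2, w(3) = 6, w(4) = 14
  so the recurrence gives w(4) = 14.
From the proposed closed form w(n) = 2ⁿ - 2:
  w(4) = 14.
Both sides give 14 at n = 4, and the initial condition(s) match, so the closed form is consistent.

Yes, the closed form is correct.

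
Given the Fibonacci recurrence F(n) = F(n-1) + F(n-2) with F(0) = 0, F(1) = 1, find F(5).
Computing the sequence terms:
0, 1, 1, 2, 3, 5

5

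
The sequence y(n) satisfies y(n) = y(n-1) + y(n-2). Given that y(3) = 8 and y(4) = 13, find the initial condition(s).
Work backwards using y(k) = y(k+2) - y(k+1):
y(2) = y(4) - y(3) = 13 - 8 = 5
y(1) = y(3) - y(2) = 8 - 5 = 3
y(0) = y(2) - y(1) = 5 - 3 = 2

y(0) = 2, y(1) = 3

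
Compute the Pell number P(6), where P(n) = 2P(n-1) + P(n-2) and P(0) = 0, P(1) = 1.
Computing the sequence terms:
0, 1, 2, 5, 12, 29, 70

70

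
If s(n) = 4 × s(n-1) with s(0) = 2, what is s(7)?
Computing step by step:
s(0) = 2
s(1) = 4 × 2 = 8
s(2) = 4 × 8 = 32
s(3) = 4 × 32 = 128
s(4) = 4 × 128 = 512
s(5) = 4 × 512 = 2048
s(6) = 4 × 2048 = 8192
s(7) = 4 × 8192 = 32768

32768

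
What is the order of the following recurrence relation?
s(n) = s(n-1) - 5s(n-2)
The order is the largest lag k for which s(n-k) appears. Here the deepest term is s(n-2), so the order is 2.

Order 2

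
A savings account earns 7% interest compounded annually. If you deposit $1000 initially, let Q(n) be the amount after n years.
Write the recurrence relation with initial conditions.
Each year the balance grows by 7%, i.e. is multiplied by 1 + 7/100 = 1.07, so Q(n) = 1.07 × Q(n-1). The initial deposit gives Q(0) = 1000.
Unrolling gives the closed form Q(n) = 1000 × (1.07)ⁿ.

Q(n) = 1.07 × Q(n-1), Q(0) = 1000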